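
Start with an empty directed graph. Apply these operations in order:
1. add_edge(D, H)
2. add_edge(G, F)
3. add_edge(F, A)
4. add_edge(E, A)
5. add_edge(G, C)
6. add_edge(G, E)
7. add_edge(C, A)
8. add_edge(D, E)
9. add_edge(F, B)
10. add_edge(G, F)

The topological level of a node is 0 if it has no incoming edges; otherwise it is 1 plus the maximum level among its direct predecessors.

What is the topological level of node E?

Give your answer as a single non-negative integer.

Answer: 1

Derivation:
Op 1: add_edge(D, H). Edges now: 1
Op 2: add_edge(G, F). Edges now: 2
Op 3: add_edge(F, A). Edges now: 3
Op 4: add_edge(E, A). Edges now: 4
Op 5: add_edge(G, C). Edges now: 5
Op 6: add_edge(G, E). Edges now: 6
Op 7: add_edge(C, A). Edges now: 7
Op 8: add_edge(D, E). Edges now: 8
Op 9: add_edge(F, B). Edges now: 9
Op 10: add_edge(G, F) (duplicate, no change). Edges now: 9
Compute levels (Kahn BFS):
  sources (in-degree 0): D, G
  process D: level=0
    D->E: in-degree(E)=1, level(E)>=1
    D->H: in-degree(H)=0, level(H)=1, enqueue
  process G: level=0
    G->C: in-degree(C)=0, level(C)=1, enqueue
    G->E: in-degree(E)=0, level(E)=1, enqueue
    G->F: in-degree(F)=0, level(F)=1, enqueue
  process H: level=1
  process C: level=1
    C->A: in-degree(A)=2, level(A)>=2
  process E: level=1
    E->A: in-degree(A)=1, level(A)>=2
  process F: level=1
    F->A: in-degree(A)=0, level(A)=2, enqueue
    F->B: in-degree(B)=0, level(B)=2, enqueue
  process A: level=2
  process B: level=2
All levels: A:2, B:2, C:1, D:0, E:1, F:1, G:0, H:1
level(E) = 1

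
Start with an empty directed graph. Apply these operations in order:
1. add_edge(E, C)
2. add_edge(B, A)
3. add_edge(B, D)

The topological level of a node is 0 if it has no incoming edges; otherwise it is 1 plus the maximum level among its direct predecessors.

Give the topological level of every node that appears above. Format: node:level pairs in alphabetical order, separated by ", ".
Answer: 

Answer: A:1, B:0, C:1, D:1, E:0

Derivation:
Op 1: add_edge(E, C). Edges now: 1
Op 2: add_edge(B, A). Edges now: 2
Op 3: add_edge(B, D). Edges now: 3
Compute levels (Kahn BFS):
  sources (in-degree 0): B, E
  process B: level=0
    B->A: in-degree(A)=0, level(A)=1, enqueue
    B->D: in-degree(D)=0, level(D)=1, enqueue
  process E: level=0
    E->C: in-degree(C)=0, level(C)=1, enqueue
  process A: level=1
  process D: level=1
  process C: level=1
All levels: A:1, B:0, C:1, D:1, E:0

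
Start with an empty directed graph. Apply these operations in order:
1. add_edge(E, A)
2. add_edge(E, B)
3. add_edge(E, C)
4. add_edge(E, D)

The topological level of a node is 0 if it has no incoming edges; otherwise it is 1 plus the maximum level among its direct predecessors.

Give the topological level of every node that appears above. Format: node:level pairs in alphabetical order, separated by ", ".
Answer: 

Answer: A:1, B:1, C:1, D:1, E:0

Derivation:
Op 1: add_edge(E, A). Edges now: 1
Op 2: add_edge(E, B). Edges now: 2
Op 3: add_edge(E, C). Edges now: 3
Op 4: add_edge(E, D). Edges now: 4
Compute levels (Kahn BFS):
  sources (in-degree 0): E
  process E: level=0
    E->A: in-degree(A)=0, level(A)=1, enqueue
    E->B: in-degree(B)=0, level(B)=1, enqueue
    E->C: in-degree(C)=0, level(C)=1, enqueue
    E->D: in-degree(D)=0, level(D)=1, enqueue
  process A: level=1
  process B: level=1
  process C: level=1
  process D: level=1
All levels: A:1, B:1, C:1, D:1, E:0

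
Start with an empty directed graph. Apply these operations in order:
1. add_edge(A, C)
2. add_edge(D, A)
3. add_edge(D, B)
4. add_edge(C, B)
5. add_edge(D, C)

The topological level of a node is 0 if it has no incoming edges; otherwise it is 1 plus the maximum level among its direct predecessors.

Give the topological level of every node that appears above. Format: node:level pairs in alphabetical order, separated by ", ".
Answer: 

Op 1: add_edge(A, C). Edges now: 1
Op 2: add_edge(D, A). Edges now: 2
Op 3: add_edge(D, B). Edges now: 3
Op 4: add_edge(C, B). Edges now: 4
Op 5: add_edge(D, C). Edges now: 5
Compute levels (Kahn BFS):
  sources (in-degree 0): D
  process D: level=0
    D->A: in-degree(A)=0, level(A)=1, enqueue
    D->B: in-degree(B)=1, level(B)>=1
    D->C: in-degree(C)=1, level(C)>=1
  process A: level=1
    A->C: in-degree(C)=0, level(C)=2, enqueue
  process C: level=2
    C->B: in-degree(B)=0, level(B)=3, enqueue
  process B: level=3
All levels: A:1, B:3, C:2, D:0

Answer: A:1, B:3, C:2, D:0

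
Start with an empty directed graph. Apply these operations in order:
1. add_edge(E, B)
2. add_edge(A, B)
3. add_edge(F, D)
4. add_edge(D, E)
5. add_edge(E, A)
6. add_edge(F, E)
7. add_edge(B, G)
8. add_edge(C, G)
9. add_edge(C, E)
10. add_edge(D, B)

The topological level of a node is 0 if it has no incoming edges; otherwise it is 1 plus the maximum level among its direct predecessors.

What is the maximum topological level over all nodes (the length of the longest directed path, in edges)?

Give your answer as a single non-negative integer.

Answer: 5

Derivation:
Op 1: add_edge(E, B). Edges now: 1
Op 2: add_edge(A, B). Edges now: 2
Op 3: add_edge(F, D). Edges now: 3
Op 4: add_edge(D, E). Edges now: 4
Op 5: add_edge(E, A). Edges now: 5
Op 6: add_edge(F, E). Edges now: 6
Op 7: add_edge(B, G). Edges now: 7
Op 8: add_edge(C, G). Edges now: 8
Op 9: add_edge(C, E). Edges now: 9
Op 10: add_edge(D, B). Edges now: 10
Compute levels (Kahn BFS):
  sources (in-degree 0): C, F
  process C: level=0
    C->E: in-degree(E)=2, level(E)>=1
    C->G: in-degree(G)=1, level(G)>=1
  process F: level=0
    F->D: in-degree(D)=0, level(D)=1, enqueue
    F->E: in-degree(E)=1, level(E)>=1
  process D: level=1
    D->B: in-degree(B)=2, level(B)>=2
    D->E: in-degree(E)=0, level(E)=2, enqueue
  process E: level=2
    E->A: in-degree(A)=0, level(A)=3, enqueue
    E->B: in-degree(B)=1, level(B)>=3
  process A: level=3
    A->B: in-degree(B)=0, level(B)=4, enqueue
  process B: level=4
    B->G: in-degree(G)=0, level(G)=5, enqueue
  process G: level=5
All levels: A:3, B:4, C:0, D:1, E:2, F:0, G:5
max level = 5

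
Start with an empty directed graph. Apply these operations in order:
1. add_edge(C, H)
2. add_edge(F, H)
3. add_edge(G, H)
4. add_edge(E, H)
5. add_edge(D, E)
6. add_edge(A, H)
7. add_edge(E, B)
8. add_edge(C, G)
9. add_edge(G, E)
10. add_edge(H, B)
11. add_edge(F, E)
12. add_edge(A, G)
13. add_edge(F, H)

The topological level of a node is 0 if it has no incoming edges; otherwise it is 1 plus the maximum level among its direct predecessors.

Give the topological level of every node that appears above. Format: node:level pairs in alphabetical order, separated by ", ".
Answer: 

Answer: A:0, B:4, C:0, D:0, E:2, F:0, G:1, H:3

Derivation:
Op 1: add_edge(C, H). Edges now: 1
Op 2: add_edge(F, H). Edges now: 2
Op 3: add_edge(G, H). Edges now: 3
Op 4: add_edge(E, H). Edges now: 4
Op 5: add_edge(D, E). Edges now: 5
Op 6: add_edge(A, H). Edges now: 6
Op 7: add_edge(E, B). Edges now: 7
Op 8: add_edge(C, G). Edges now: 8
Op 9: add_edge(G, E). Edges now: 9
Op 10: add_edge(H, B). Edges now: 10
Op 11: add_edge(F, E). Edges now: 11
Op 12: add_edge(A, G). Edges now: 12
Op 13: add_edge(F, H) (duplicate, no change). Edges now: 12
Compute levels (Kahn BFS):
  sources (in-degree 0): A, C, D, F
  process A: level=0
    A->G: in-degree(G)=1, level(G)>=1
    A->H: in-degree(H)=4, level(H)>=1
  process C: level=0
    C->G: in-degree(G)=0, level(G)=1, enqueue
    C->H: in-degree(H)=3, level(H)>=1
  process D: level=0
    D->E: in-degree(E)=2, level(E)>=1
  process F: level=0
    F->E: in-degree(E)=1, level(E)>=1
    F->H: in-degree(H)=2, level(H)>=1
  process G: level=1
    G->E: in-degree(E)=0, level(E)=2, enqueue
    G->H: in-degree(H)=1, level(H)>=2
  process E: level=2
    E->B: in-degree(B)=1, level(B)>=3
    E->H: in-degree(H)=0, level(H)=3, enqueue
  process H: level=3
    H->B: in-degree(B)=0, level(B)=4, enqueue
  process B: level=4
All levels: A:0, B:4, C:0, D:0, E:2, F:0, G:1, H:3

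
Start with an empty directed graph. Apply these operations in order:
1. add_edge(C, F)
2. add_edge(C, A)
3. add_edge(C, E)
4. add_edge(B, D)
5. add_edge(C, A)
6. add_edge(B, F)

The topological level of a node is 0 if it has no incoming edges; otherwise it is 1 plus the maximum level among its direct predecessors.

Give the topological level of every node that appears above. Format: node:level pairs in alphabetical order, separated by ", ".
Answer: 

Op 1: add_edge(C, F). Edges now: 1
Op 2: add_edge(C, A). Edges now: 2
Op 3: add_edge(C, E). Edges now: 3
Op 4: add_edge(B, D). Edges now: 4
Op 5: add_edge(C, A) (duplicate, no change). Edges now: 4
Op 6: add_edge(B, F). Edges now: 5
Compute levels (Kahn BFS):
  sources (in-degree 0): B, C
  process B: level=0
    B->D: in-degree(D)=0, level(D)=1, enqueue
    B->F: in-degree(F)=1, level(F)>=1
  process C: level=0
    C->A: in-degree(A)=0, level(A)=1, enqueue
    C->E: in-degree(E)=0, level(E)=1, enqueue
    C->F: in-degree(F)=0, level(F)=1, enqueue
  process D: level=1
  process A: level=1
  process E: level=1
  process F: level=1
All levels: A:1, B:0, C:0, D:1, E:1, F:1

Answer: A:1, B:0, C:0, D:1, E:1, F:1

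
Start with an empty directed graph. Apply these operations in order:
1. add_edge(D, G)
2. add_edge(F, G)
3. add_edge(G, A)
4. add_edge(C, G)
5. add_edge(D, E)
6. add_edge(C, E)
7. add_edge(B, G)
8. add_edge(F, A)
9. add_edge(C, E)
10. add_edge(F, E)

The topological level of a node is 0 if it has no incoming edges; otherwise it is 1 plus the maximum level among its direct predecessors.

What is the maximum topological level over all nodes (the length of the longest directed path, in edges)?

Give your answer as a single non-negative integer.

Answer: 2

Derivation:
Op 1: add_edge(D, G). Edges now: 1
Op 2: add_edge(F, G). Edges now: 2
Op 3: add_edge(G, A). Edges now: 3
Op 4: add_edge(C, G). Edges now: 4
Op 5: add_edge(D, E). Edges now: 5
Op 6: add_edge(C, E). Edges now: 6
Op 7: add_edge(B, G). Edges now: 7
Op 8: add_edge(F, A). Edges now: 8
Op 9: add_edge(C, E) (duplicate, no change). Edges now: 8
Op 10: add_edge(F, E). Edges now: 9
Compute levels (Kahn BFS):
  sources (in-degree 0): B, C, D, F
  process B: level=0
    B->G: in-degree(G)=3, level(G)>=1
  process C: level=0
    C->E: in-degree(E)=2, level(E)>=1
    C->G: in-degree(G)=2, level(G)>=1
  process D: level=0
    D->E: in-degree(E)=1, level(E)>=1
    D->G: in-degree(G)=1, level(G)>=1
  process F: level=0
    F->A: in-degree(A)=1, level(A)>=1
    F->E: in-degree(E)=0, level(E)=1, enqueue
    F->G: in-degree(G)=0, level(G)=1, enqueue
  process E: level=1
  process G: level=1
    G->A: in-degree(A)=0, level(A)=2, enqueue
  process A: level=2
All levels: A:2, B:0, C:0, D:0, E:1, F:0, G:1
max level = 2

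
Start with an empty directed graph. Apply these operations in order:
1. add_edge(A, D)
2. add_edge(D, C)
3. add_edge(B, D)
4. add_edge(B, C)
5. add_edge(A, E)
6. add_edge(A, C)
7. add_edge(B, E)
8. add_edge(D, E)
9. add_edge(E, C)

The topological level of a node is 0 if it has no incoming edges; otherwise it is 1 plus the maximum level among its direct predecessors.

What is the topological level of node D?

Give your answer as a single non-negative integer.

Answer: 1

Derivation:
Op 1: add_edge(A, D). Edges now: 1
Op 2: add_edge(D, C). Edges now: 2
Op 3: add_edge(B, D). Edges now: 3
Op 4: add_edge(B, C). Edges now: 4
Op 5: add_edge(A, E). Edges now: 5
Op 6: add_edge(A, C). Edges now: 6
Op 7: add_edge(B, E). Edges now: 7
Op 8: add_edge(D, E). Edges now: 8
Op 9: add_edge(E, C). Edges now: 9
Compute levels (Kahn BFS):
  sources (in-degree 0): A, B
  process A: level=0
    A->C: in-degree(C)=3, level(C)>=1
    A->D: in-degree(D)=1, level(D)>=1
    A->E: in-degree(E)=2, level(E)>=1
  process B: level=0
    B->C: in-degree(C)=2, level(C)>=1
    B->D: in-degree(D)=0, level(D)=1, enqueue
    B->E: in-degree(E)=1, level(E)>=1
  process D: level=1
    D->C: in-degree(C)=1, level(C)>=2
    D->E: in-degree(E)=0, level(E)=2, enqueue
  process E: level=2
    E->C: in-degree(C)=0, level(C)=3, enqueue
  process C: level=3
All levels: A:0, B:0, C:3, D:1, E:2
level(D) = 1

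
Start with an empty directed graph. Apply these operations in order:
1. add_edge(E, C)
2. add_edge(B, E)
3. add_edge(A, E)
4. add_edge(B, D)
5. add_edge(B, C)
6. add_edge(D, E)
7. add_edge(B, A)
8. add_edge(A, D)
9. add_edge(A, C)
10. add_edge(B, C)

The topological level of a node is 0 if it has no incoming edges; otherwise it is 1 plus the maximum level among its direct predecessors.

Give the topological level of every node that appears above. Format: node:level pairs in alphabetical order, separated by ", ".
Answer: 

Answer: A:1, B:0, C:4, D:2, E:3

Derivation:
Op 1: add_edge(E, C). Edges now: 1
Op 2: add_edge(B, E). Edges now: 2
Op 3: add_edge(A, E). Edges now: 3
Op 4: add_edge(B, D). Edges now: 4
Op 5: add_edge(B, C). Edges now: 5
Op 6: add_edge(D, E). Edges now: 6
Op 7: add_edge(B, A). Edges now: 7
Op 8: add_edge(A, D). Edges now: 8
Op 9: add_edge(A, C). Edges now: 9
Op 10: add_edge(B, C) (duplicate, no change). Edges now: 9
Compute levels (Kahn BFS):
  sources (in-degree 0): B
  process B: level=0
    B->A: in-degree(A)=0, level(A)=1, enqueue
    B->C: in-degree(C)=2, level(C)>=1
    B->D: in-degree(D)=1, level(D)>=1
    B->E: in-degree(E)=2, level(E)>=1
  process A: level=1
    A->C: in-degree(C)=1, level(C)>=2
    A->D: in-degree(D)=0, level(D)=2, enqueue
    A->E: in-degree(E)=1, level(E)>=2
  process D: level=2
    D->E: in-degree(E)=0, level(E)=3, enqueue
  process E: level=3
    E->C: in-degree(C)=0, level(C)=4, enqueue
  process C: level=4
All levels: A:1, B:0, C:4, D:2, E:3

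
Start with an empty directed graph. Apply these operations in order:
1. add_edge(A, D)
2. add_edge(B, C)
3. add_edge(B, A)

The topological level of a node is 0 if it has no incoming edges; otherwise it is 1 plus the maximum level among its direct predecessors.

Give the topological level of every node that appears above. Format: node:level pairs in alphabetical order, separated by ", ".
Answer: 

Answer: A:1, B:0, C:1, D:2

Derivation:
Op 1: add_edge(A, D). Edges now: 1
Op 2: add_edge(B, C). Edges now: 2
Op 3: add_edge(B, A). Edges now: 3
Compute levels (Kahn BFS):
  sources (in-degree 0): B
  process B: level=0
    B->A: in-degree(A)=0, level(A)=1, enqueue
    B->C: in-degree(C)=0, level(C)=1, enqueue
  process A: level=1
    A->D: in-degree(D)=0, level(D)=2, enqueue
  process C: level=1
  process D: level=2
All levels: A:1, B:0, C:1, D:2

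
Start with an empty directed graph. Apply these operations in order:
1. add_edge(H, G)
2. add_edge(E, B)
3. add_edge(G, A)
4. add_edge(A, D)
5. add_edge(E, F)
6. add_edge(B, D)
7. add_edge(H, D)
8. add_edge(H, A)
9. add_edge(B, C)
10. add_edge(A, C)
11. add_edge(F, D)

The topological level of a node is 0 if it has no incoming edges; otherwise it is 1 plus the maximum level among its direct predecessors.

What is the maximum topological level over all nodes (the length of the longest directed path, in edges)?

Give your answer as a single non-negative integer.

Op 1: add_edge(H, G). Edges now: 1
Op 2: add_edge(E, B). Edges now: 2
Op 3: add_edge(G, A). Edges now: 3
Op 4: add_edge(A, D). Edges now: 4
Op 5: add_edge(E, F). Edges now: 5
Op 6: add_edge(B, D). Edges now: 6
Op 7: add_edge(H, D). Edges now: 7
Op 8: add_edge(H, A). Edges now: 8
Op 9: add_edge(B, C). Edges now: 9
Op 10: add_edge(A, C). Edges now: 10
Op 11: add_edge(F, D). Edges now: 11
Compute levels (Kahn BFS):
  sources (in-degree 0): E, H
  process E: level=0
    E->B: in-degree(B)=0, level(B)=1, enqueue
    E->F: in-degree(F)=0, level(F)=1, enqueue
  process H: level=0
    H->A: in-degree(A)=1, level(A)>=1
    H->D: in-degree(D)=3, level(D)>=1
    H->G: in-degree(G)=0, level(G)=1, enqueue
  process B: level=1
    B->C: in-degree(C)=1, level(C)>=2
    B->D: in-degree(D)=2, level(D)>=2
  process F: level=1
    F->D: in-degree(D)=1, level(D)>=2
  process G: level=1
    G->A: in-degree(A)=0, level(A)=2, enqueue
  process A: level=2
    A->C: in-degree(C)=0, level(C)=3, enqueue
    A->D: in-degree(D)=0, level(D)=3, enqueue
  process C: level=3
  process D: level=3
All levels: A:2, B:1, C:3, D:3, E:0, F:1, G:1, H:0
max level = 3

Answer: 3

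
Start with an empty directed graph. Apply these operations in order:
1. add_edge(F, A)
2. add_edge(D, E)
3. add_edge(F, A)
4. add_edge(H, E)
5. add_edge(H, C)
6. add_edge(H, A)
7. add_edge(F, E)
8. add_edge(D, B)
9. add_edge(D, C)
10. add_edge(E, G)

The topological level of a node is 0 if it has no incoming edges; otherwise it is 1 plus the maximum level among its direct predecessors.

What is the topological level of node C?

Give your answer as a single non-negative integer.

Answer: 1

Derivation:
Op 1: add_edge(F, A). Edges now: 1
Op 2: add_edge(D, E). Edges now: 2
Op 3: add_edge(F, A) (duplicate, no change). Edges now: 2
Op 4: add_edge(H, E). Edges now: 3
Op 5: add_edge(H, C). Edges now: 4
Op 6: add_edge(H, A). Edges now: 5
Op 7: add_edge(F, E). Edges now: 6
Op 8: add_edge(D, B). Edges now: 7
Op 9: add_edge(D, C). Edges now: 8
Op 10: add_edge(E, G). Edges now: 9
Compute levels (Kahn BFS):
  sources (in-degree 0): D, F, H
  process D: level=0
    D->B: in-degree(B)=0, level(B)=1, enqueue
    D->C: in-degree(C)=1, level(C)>=1
    D->E: in-degree(E)=2, level(E)>=1
  process F: level=0
    F->A: in-degree(A)=1, level(A)>=1
    F->E: in-degree(E)=1, level(E)>=1
  process H: level=0
    H->A: in-degree(A)=0, level(A)=1, enqueue
    H->C: in-degree(C)=0, level(C)=1, enqueue
    H->E: in-degree(E)=0, level(E)=1, enqueue
  process B: level=1
  process A: level=1
  process C: level=1
  process E: level=1
    E->G: in-degree(G)=0, level(G)=2, enqueue
  process G: level=2
All levels: A:1, B:1, C:1, D:0, E:1, F:0, G:2, H:0
level(C) = 1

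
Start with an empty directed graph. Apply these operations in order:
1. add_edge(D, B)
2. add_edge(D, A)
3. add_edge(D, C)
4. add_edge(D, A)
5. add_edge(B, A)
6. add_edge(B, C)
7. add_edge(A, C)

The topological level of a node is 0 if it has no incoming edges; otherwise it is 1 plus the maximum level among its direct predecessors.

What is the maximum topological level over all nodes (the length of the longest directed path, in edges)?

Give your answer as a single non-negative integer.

Op 1: add_edge(D, B). Edges now: 1
Op 2: add_edge(D, A). Edges now: 2
Op 3: add_edge(D, C). Edges now: 3
Op 4: add_edge(D, A) (duplicate, no change). Edges now: 3
Op 5: add_edge(B, A). Edges now: 4
Op 6: add_edge(B, C). Edges now: 5
Op 7: add_edge(A, C). Edges now: 6
Compute levels (Kahn BFS):
  sources (in-degree 0): D
  process D: level=0
    D->A: in-degree(A)=1, level(A)>=1
    D->B: in-degree(B)=0, level(B)=1, enqueue
    D->C: in-degree(C)=2, level(C)>=1
  process B: level=1
    B->A: in-degree(A)=0, level(A)=2, enqueue
    B->C: in-degree(C)=1, level(C)>=2
  process A: level=2
    A->C: in-degree(C)=0, level(C)=3, enqueue
  process C: level=3
All levels: A:2, B:1, C:3, D:0
max level = 3

Answer: 3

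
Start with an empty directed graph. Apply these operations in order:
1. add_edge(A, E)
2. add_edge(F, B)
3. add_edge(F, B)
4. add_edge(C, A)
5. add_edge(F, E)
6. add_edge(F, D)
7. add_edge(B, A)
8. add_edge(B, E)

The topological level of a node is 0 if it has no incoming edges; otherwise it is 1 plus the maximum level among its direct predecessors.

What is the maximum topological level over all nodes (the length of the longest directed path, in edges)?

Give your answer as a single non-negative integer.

Op 1: add_edge(A, E). Edges now: 1
Op 2: add_edge(F, B). Edges now: 2
Op 3: add_edge(F, B) (duplicate, no change). Edges now: 2
Op 4: add_edge(C, A). Edges now: 3
Op 5: add_edge(F, E). Edges now: 4
Op 6: add_edge(F, D). Edges now: 5
Op 7: add_edge(B, A). Edges now: 6
Op 8: add_edge(B, E). Edges now: 7
Compute levels (Kahn BFS):
  sources (in-degree 0): C, F
  process C: level=0
    C->A: in-degree(A)=1, level(A)>=1
  process F: level=0
    F->B: in-degree(B)=0, level(B)=1, enqueue
    F->D: in-degree(D)=0, level(D)=1, enqueue
    F->E: in-degree(E)=2, level(E)>=1
  process B: level=1
    B->A: in-degree(A)=0, level(A)=2, enqueue
    B->E: in-degree(E)=1, level(E)>=2
  process D: level=1
  process A: level=2
    A->E: in-degree(E)=0, level(E)=3, enqueue
  process E: level=3
All levels: A:2, B:1, C:0, D:1, E:3, F:0
max level = 3

Answer: 3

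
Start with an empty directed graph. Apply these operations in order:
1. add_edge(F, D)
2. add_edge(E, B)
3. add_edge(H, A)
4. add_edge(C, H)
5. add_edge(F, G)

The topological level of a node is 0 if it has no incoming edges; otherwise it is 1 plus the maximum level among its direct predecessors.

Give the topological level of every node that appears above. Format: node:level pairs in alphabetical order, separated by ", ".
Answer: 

Op 1: add_edge(F, D). Edges now: 1
Op 2: add_edge(E, B). Edges now: 2
Op 3: add_edge(H, A). Edges now: 3
Op 4: add_edge(C, H). Edges now: 4
Op 5: add_edge(F, G). Edges now: 5
Compute levels (Kahn BFS):
  sources (in-degree 0): C, E, F
  process C: level=0
    C->H: in-degree(H)=0, level(H)=1, enqueue
  process E: level=0
    E->B: in-degree(B)=0, level(B)=1, enqueue
  process F: level=0
    F->D: in-degree(D)=0, level(D)=1, enqueue
    F->G: in-degree(G)=0, level(G)=1, enqueue
  process H: level=1
    H->A: in-degree(A)=0, level(A)=2, enqueue
  process B: level=1
  process D: level=1
  process G: level=1
  process A: level=2
All levels: A:2, B:1, C:0, D:1, E:0, F:0, G:1, H:1

Answer: A:2, B:1, C:0, D:1, E:0, F:0, G:1, H:1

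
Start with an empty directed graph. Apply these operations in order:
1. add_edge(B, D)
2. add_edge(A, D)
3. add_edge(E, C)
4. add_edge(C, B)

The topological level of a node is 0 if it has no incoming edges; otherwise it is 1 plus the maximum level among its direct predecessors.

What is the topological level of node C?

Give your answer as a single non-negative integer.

Answer: 1

Derivation:
Op 1: add_edge(B, D). Edges now: 1
Op 2: add_edge(A, D). Edges now: 2
Op 3: add_edge(E, C). Edges now: 3
Op 4: add_edge(C, B). Edges now: 4
Compute levels (Kahn BFS):
  sources (in-degree 0): A, E
  process A: level=0
    A->D: in-degree(D)=1, level(D)>=1
  process E: level=0
    E->C: in-degree(C)=0, level(C)=1, enqueue
  process C: level=1
    C->B: in-degree(B)=0, level(B)=2, enqueue
  process B: level=2
    B->D: in-degree(D)=0, level(D)=3, enqueue
  process D: level=3
All levels: A:0, B:2, C:1, D:3, E:0
level(C) = 1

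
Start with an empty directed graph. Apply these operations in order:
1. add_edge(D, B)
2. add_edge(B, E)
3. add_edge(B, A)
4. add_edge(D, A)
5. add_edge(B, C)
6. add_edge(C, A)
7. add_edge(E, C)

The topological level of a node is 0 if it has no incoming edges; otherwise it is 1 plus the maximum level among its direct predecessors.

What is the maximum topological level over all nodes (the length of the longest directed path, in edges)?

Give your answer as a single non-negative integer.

Answer: 4

Derivation:
Op 1: add_edge(D, B). Edges now: 1
Op 2: add_edge(B, E). Edges now: 2
Op 3: add_edge(B, A). Edges now: 3
Op 4: add_edge(D, A). Edges now: 4
Op 5: add_edge(B, C). Edges now: 5
Op 6: add_edge(C, A). Edges now: 6
Op 7: add_edge(E, C). Edges now: 7
Compute levels (Kahn BFS):
  sources (in-degree 0): D
  process D: level=0
    D->A: in-degree(A)=2, level(A)>=1
    D->B: in-degree(B)=0, level(B)=1, enqueue
  process B: level=1
    B->A: in-degree(A)=1, level(A)>=2
    B->C: in-degree(C)=1, level(C)>=2
    B->E: in-degree(E)=0, level(E)=2, enqueue
  process E: level=2
    E->C: in-degree(C)=0, level(C)=3, enqueue
  process C: level=3
    C->A: in-degree(A)=0, level(A)=4, enqueue
  process A: level=4
All levels: A:4, B:1, C:3, D:0, E:2
max level = 4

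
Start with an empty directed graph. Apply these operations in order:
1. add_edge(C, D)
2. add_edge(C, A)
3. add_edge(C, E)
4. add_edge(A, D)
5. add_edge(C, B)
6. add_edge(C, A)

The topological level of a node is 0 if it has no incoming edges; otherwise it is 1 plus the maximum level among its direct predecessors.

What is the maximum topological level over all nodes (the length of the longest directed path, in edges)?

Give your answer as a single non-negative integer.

Answer: 2

Derivation:
Op 1: add_edge(C, D). Edges now: 1
Op 2: add_edge(C, A). Edges now: 2
Op 3: add_edge(C, E). Edges now: 3
Op 4: add_edge(A, D). Edges now: 4
Op 5: add_edge(C, B). Edges now: 5
Op 6: add_edge(C, A) (duplicate, no change). Edges now: 5
Compute levels (Kahn BFS):
  sources (in-degree 0): C
  process C: level=0
    C->A: in-degree(A)=0, level(A)=1, enqueue
    C->B: in-degree(B)=0, level(B)=1, enqueue
    C->D: in-degree(D)=1, level(D)>=1
    C->E: in-degree(E)=0, level(E)=1, enqueue
  process A: level=1
    A->D: in-degree(D)=0, level(D)=2, enqueue
  process B: level=1
  process E: level=1
  process D: level=2
All levels: A:1, B:1, C:0, D:2, E:1
max level = 2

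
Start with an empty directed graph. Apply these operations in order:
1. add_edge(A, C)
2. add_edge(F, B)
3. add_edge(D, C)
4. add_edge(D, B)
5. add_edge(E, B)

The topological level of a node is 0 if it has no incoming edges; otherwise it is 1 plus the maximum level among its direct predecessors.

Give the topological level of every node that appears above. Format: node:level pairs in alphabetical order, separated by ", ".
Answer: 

Answer: A:0, B:1, C:1, D:0, E:0, F:0

Derivation:
Op 1: add_edge(A, C). Edges now: 1
Op 2: add_edge(F, B). Edges now: 2
Op 3: add_edge(D, C). Edges now: 3
Op 4: add_edge(D, B). Edges now: 4
Op 5: add_edge(E, B). Edges now: 5
Compute levels (Kahn BFS):
  sources (in-degree 0): A, D, E, F
  process A: level=0
    A->C: in-degree(C)=1, level(C)>=1
  process D: level=0
    D->B: in-degree(B)=2, level(B)>=1
    D->C: in-degree(C)=0, level(C)=1, enqueue
  process E: level=0
    E->B: in-degree(B)=1, level(B)>=1
  process F: level=0
    F->B: in-degree(B)=0, level(B)=1, enqueue
  process C: level=1
  process B: level=1
All levels: A:0, B:1, C:1, D:0, E:0, F:0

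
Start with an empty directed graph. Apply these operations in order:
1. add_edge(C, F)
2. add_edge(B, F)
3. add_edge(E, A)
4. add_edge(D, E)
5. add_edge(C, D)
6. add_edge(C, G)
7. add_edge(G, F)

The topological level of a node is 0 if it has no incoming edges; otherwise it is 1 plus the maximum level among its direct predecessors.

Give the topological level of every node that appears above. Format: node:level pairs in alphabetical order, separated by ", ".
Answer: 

Answer: A:3, B:0, C:0, D:1, E:2, F:2, G:1

Derivation:
Op 1: add_edge(C, F). Edges now: 1
Op 2: add_edge(B, F). Edges now: 2
Op 3: add_edge(E, A). Edges now: 3
Op 4: add_edge(D, E). Edges now: 4
Op 5: add_edge(C, D). Edges now: 5
Op 6: add_edge(C, G). Edges now: 6
Op 7: add_edge(G, F). Edges now: 7
Compute levels (Kahn BFS):
  sources (in-degree 0): B, C
  process B: level=0
    B->F: in-degree(F)=2, level(F)>=1
  process C: level=0
    C->D: in-degree(D)=0, level(D)=1, enqueue
    C->F: in-degree(F)=1, level(F)>=1
    C->G: in-degree(G)=0, level(G)=1, enqueue
  process D: level=1
    D->E: in-degree(E)=0, level(E)=2, enqueue
  process G: level=1
    G->F: in-degree(F)=0, level(F)=2, enqueue
  process E: level=2
    E->A: in-degree(A)=0, level(A)=3, enqueue
  process F: level=2
  process A: level=3
All levels: A:3, B:0, C:0, D:1, E:2, F:2, G:1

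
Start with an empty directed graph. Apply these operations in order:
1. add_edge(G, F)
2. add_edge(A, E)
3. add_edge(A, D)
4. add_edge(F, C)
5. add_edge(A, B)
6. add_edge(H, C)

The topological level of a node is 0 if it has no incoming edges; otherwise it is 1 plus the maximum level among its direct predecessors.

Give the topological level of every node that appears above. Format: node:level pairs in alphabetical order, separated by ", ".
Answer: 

Op 1: add_edge(G, F). Edges now: 1
Op 2: add_edge(A, E). Edges now: 2
Op 3: add_edge(A, D). Edges now: 3
Op 4: add_edge(F, C). Edges now: 4
Op 5: add_edge(A, B). Edges now: 5
Op 6: add_edge(H, C). Edges now: 6
Compute levels (Kahn BFS):
  sources (in-degree 0): A, G, H
  process A: level=0
    A->B: in-degree(B)=0, level(B)=1, enqueue
    A->D: in-degree(D)=0, level(D)=1, enqueue
    A->E: in-degree(E)=0, level(E)=1, enqueue
  process G: level=0
    G->F: in-degree(F)=0, level(F)=1, enqueue
  process H: level=0
    H->C: in-degree(C)=1, level(C)>=1
  process B: level=1
  process D: level=1
  process E: level=1
  process F: level=1
    F->C: in-degree(C)=0, level(C)=2, enqueue
  process C: level=2
All levels: A:0, B:1, C:2, D:1, E:1, F:1, G:0, H:0

Answer: A:0, B:1, C:2, D:1, E:1, F:1, G:0, H:0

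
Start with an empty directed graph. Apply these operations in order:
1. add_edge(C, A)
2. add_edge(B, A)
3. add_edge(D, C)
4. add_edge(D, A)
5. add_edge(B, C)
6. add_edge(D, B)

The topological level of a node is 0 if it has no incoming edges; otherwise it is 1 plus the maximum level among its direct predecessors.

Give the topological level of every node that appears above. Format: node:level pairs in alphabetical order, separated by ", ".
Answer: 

Op 1: add_edge(C, A). Edges now: 1
Op 2: add_edge(B, A). Edges now: 2
Op 3: add_edge(D, C). Edges now: 3
Op 4: add_edge(D, A). Edges now: 4
Op 5: add_edge(B, C). Edges now: 5
Op 6: add_edge(D, B). Edges now: 6
Compute levels (Kahn BFS):
  sources (in-degree 0): D
  process D: level=0
    D->A: in-degree(A)=2, level(A)>=1
    D->B: in-degree(B)=0, level(B)=1, enqueue
    D->C: in-degree(C)=1, level(C)>=1
  process B: level=1
    B->A: in-degree(A)=1, level(A)>=2
    B->C: in-degree(C)=0, level(C)=2, enqueue
  process C: level=2
    C->A: in-degree(A)=0, level(A)=3, enqueue
  process A: level=3
All levels: A:3, B:1, C:2, D:0

Answer: A:3, B:1, C:2, D:0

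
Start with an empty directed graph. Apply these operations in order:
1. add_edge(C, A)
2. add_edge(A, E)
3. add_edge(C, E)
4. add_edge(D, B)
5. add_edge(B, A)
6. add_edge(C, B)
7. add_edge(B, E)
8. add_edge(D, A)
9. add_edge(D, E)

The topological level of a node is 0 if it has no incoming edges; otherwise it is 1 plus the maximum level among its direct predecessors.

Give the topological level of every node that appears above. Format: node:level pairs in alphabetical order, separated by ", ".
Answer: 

Answer: A:2, B:1, C:0, D:0, E:3

Derivation:
Op 1: add_edge(C, A). Edges now: 1
Op 2: add_edge(A, E). Edges now: 2
Op 3: add_edge(C, E). Edges now: 3
Op 4: add_edge(D, B). Edges now: 4
Op 5: add_edge(B, A). Edges now: 5
Op 6: add_edge(C, B). Edges now: 6
Op 7: add_edge(B, E). Edges now: 7
Op 8: add_edge(D, A). Edges now: 8
Op 9: add_edge(D, E). Edges now: 9
Compute levels (Kahn BFS):
  sources (in-degree 0): C, D
  process C: level=0
    C->A: in-degree(A)=2, level(A)>=1
    C->B: in-degree(B)=1, level(B)>=1
    C->E: in-degree(E)=3, level(E)>=1
  process D: level=0
    D->A: in-degree(A)=1, level(A)>=1
    D->B: in-degree(B)=0, level(B)=1, enqueue
    D->E: in-degree(E)=2, level(E)>=1
  process B: level=1
    B->A: in-degree(A)=0, level(A)=2, enqueue
    B->E: in-degree(E)=1, level(E)>=2
  process A: level=2
    A->E: in-degree(E)=0, level(E)=3, enqueue
  process E: level=3
All levels: A:2, B:1, C:0, D:0, E:3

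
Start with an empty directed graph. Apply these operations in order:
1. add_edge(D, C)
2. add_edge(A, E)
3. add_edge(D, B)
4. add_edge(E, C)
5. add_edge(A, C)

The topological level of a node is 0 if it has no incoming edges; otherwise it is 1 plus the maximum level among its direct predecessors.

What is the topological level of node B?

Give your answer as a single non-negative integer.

Op 1: add_edge(D, C). Edges now: 1
Op 2: add_edge(A, E). Edges now: 2
Op 3: add_edge(D, B). Edges now: 3
Op 4: add_edge(E, C). Edges now: 4
Op 5: add_edge(A, C). Edges now: 5
Compute levels (Kahn BFS):
  sources (in-degree 0): A, D
  process A: level=0
    A->C: in-degree(C)=2, level(C)>=1
    A->E: in-degree(E)=0, level(E)=1, enqueue
  process D: level=0
    D->B: in-degree(B)=0, level(B)=1, enqueue
    D->C: in-degree(C)=1, level(C)>=1
  process E: level=1
    E->C: in-degree(C)=0, level(C)=2, enqueue
  process B: level=1
  process C: level=2
All levels: A:0, B:1, C:2, D:0, E:1
level(B) = 1

Answer: 1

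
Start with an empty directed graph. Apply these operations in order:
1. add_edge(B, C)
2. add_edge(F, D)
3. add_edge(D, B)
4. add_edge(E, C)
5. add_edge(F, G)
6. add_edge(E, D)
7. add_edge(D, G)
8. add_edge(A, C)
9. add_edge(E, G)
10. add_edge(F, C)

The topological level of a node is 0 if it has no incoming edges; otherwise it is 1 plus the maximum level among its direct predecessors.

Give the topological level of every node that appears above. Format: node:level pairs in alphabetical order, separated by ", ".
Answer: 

Answer: A:0, B:2, C:3, D:1, E:0, F:0, G:2

Derivation:
Op 1: add_edge(B, C). Edges now: 1
Op 2: add_edge(F, D). Edges now: 2
Op 3: add_edge(D, B). Edges now: 3
Op 4: add_edge(E, C). Edges now: 4
Op 5: add_edge(F, G). Edges now: 5
Op 6: add_edge(E, D). Edges now: 6
Op 7: add_edge(D, G). Edges now: 7
Op 8: add_edge(A, C). Edges now: 8
Op 9: add_edge(E, G). Edges now: 9
Op 10: add_edge(F, C). Edges now: 10
Compute levels (Kahn BFS):
  sources (in-degree 0): A, E, F
  process A: level=0
    A->C: in-degree(C)=3, level(C)>=1
  process E: level=0
    E->C: in-degree(C)=2, level(C)>=1
    E->D: in-degree(D)=1, level(D)>=1
    E->G: in-degree(G)=2, level(G)>=1
  process F: level=0
    F->C: in-degree(C)=1, level(C)>=1
    F->D: in-degree(D)=0, level(D)=1, enqueue
    F->G: in-degree(G)=1, level(G)>=1
  process D: level=1
    D->B: in-degree(B)=0, level(B)=2, enqueue
    D->G: in-degree(G)=0, level(G)=2, enqueue
  process B: level=2
    B->C: in-degree(C)=0, level(C)=3, enqueue
  process G: level=2
  process C: level=3
All levels: A:0, B:2, C:3, D:1, E:0, F:0, G:2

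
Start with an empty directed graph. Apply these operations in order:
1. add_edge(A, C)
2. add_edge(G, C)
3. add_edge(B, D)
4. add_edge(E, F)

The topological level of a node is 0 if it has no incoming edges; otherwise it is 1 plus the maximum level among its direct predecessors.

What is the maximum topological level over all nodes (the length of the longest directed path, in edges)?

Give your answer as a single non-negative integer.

Op 1: add_edge(A, C). Edges now: 1
Op 2: add_edge(G, C). Edges now: 2
Op 3: add_edge(B, D). Edges now: 3
Op 4: add_edge(E, F). Edges now: 4
Compute levels (Kahn BFS):
  sources (in-degree 0): A, B, E, G
  process A: level=0
    A->C: in-degree(C)=1, level(C)>=1
  process B: level=0
    B->D: in-degree(D)=0, level(D)=1, enqueue
  process E: level=0
    E->F: in-degree(F)=0, level(F)=1, enqueue
  process G: level=0
    G->C: in-degree(C)=0, level(C)=1, enqueue
  process D: level=1
  process F: level=1
  process C: level=1
All levels: A:0, B:0, C:1, D:1, E:0, F:1, G:0
max level = 1

Answer: 1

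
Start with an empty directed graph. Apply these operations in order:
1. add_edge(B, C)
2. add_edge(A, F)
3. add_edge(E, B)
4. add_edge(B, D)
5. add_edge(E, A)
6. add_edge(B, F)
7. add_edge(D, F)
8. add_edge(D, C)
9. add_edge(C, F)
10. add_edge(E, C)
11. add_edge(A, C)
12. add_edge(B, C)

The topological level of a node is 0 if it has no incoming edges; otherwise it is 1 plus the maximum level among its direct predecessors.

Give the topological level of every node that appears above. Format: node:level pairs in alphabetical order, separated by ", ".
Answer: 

Answer: A:1, B:1, C:3, D:2, E:0, F:4

Derivation:
Op 1: add_edge(B, C). Edges now: 1
Op 2: add_edge(A, F). Edges now: 2
Op 3: add_edge(E, B). Edges now: 3
Op 4: add_edge(B, D). Edges now: 4
Op 5: add_edge(E, A). Edges now: 5
Op 6: add_edge(B, F). Edges now: 6
Op 7: add_edge(D, F). Edges now: 7
Op 8: add_edge(D, C). Edges now: 8
Op 9: add_edge(C, F). Edges now: 9
Op 10: add_edge(E, C). Edges now: 10
Op 11: add_edge(A, C). Edges now: 11
Op 12: add_edge(B, C) (duplicate, no change). Edges now: 11
Compute levels (Kahn BFS):
  sources (in-degree 0): E
  process E: level=0
    E->A: in-degree(A)=0, level(A)=1, enqueue
    E->B: in-degree(B)=0, level(B)=1, enqueue
    E->C: in-degree(C)=3, level(C)>=1
  process A: level=1
    A->C: in-degree(C)=2, level(C)>=2
    A->F: in-degree(F)=3, level(F)>=2
  process B: level=1
    B->C: in-degree(C)=1, level(C)>=2
    B->D: in-degree(D)=0, level(D)=2, enqueue
    B->F: in-degree(F)=2, level(F)>=2
  process D: level=2
    D->C: in-degree(C)=0, level(C)=3, enqueue
    D->F: in-degree(F)=1, level(F)>=3
  process C: level=3
    C->F: in-degree(F)=0, level(F)=4, enqueue
  process F: level=4
All levels: A:1, B:1, C:3, D:2, E:0, F:4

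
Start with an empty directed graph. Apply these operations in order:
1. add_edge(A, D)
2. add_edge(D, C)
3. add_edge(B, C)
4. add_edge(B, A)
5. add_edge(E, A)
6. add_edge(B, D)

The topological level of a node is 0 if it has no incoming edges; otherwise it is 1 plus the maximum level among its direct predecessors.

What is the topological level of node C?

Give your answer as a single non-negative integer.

Answer: 3

Derivation:
Op 1: add_edge(A, D). Edges now: 1
Op 2: add_edge(D, C). Edges now: 2
Op 3: add_edge(B, C). Edges now: 3
Op 4: add_edge(B, A). Edges now: 4
Op 5: add_edge(E, A). Edges now: 5
Op 6: add_edge(B, D). Edges now: 6
Compute levels (Kahn BFS):
  sources (in-degree 0): B, E
  process B: level=0
    B->A: in-degree(A)=1, level(A)>=1
    B->C: in-degree(C)=1, level(C)>=1
    B->D: in-degree(D)=1, level(D)>=1
  process E: level=0
    E->A: in-degree(A)=0, level(A)=1, enqueue
  process A: level=1
    A->D: in-degree(D)=0, level(D)=2, enqueue
  process D: level=2
    D->C: in-degree(C)=0, level(C)=3, enqueue
  process C: level=3
All levels: A:1, B:0, C:3, D:2, E:0
level(C) = 3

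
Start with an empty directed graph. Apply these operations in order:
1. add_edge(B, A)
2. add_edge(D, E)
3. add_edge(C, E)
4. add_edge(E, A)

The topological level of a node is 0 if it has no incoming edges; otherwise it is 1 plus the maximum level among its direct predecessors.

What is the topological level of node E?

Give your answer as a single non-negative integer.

Op 1: add_edge(B, A). Edges now: 1
Op 2: add_edge(D, E). Edges now: 2
Op 3: add_edge(C, E). Edges now: 3
Op 4: add_edge(E, A). Edges now: 4
Compute levels (Kahn BFS):
  sources (in-degree 0): B, C, D
  process B: level=0
    B->A: in-degree(A)=1, level(A)>=1
  process C: level=0
    C->E: in-degree(E)=1, level(E)>=1
  process D: level=0
    D->E: in-degree(E)=0, level(E)=1, enqueue
  process E: level=1
    E->A: in-degree(A)=0, level(A)=2, enqueue
  process A: level=2
All levels: A:2, B:0, C:0, D:0, E:1
level(E) = 1

Answer: 1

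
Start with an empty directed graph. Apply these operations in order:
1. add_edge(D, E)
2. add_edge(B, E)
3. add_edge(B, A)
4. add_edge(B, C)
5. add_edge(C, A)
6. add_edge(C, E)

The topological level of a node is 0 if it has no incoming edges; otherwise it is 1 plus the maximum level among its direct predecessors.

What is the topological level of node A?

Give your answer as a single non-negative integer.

Answer: 2

Derivation:
Op 1: add_edge(D, E). Edges now: 1
Op 2: add_edge(B, E). Edges now: 2
Op 3: add_edge(B, A). Edges now: 3
Op 4: add_edge(B, C). Edges now: 4
Op 5: add_edge(C, A). Edges now: 5
Op 6: add_edge(C, E). Edges now: 6
Compute levels (Kahn BFS):
  sources (in-degree 0): B, D
  process B: level=0
    B->A: in-degree(A)=1, level(A)>=1
    B->C: in-degree(C)=0, level(C)=1, enqueue
    B->E: in-degree(E)=2, level(E)>=1
  process D: level=0
    D->E: in-degree(E)=1, level(E)>=1
  process C: level=1
    C->A: in-degree(A)=0, level(A)=2, enqueue
    C->E: in-degree(E)=0, level(E)=2, enqueue
  process A: level=2
  process E: level=2
All levels: A:2, B:0, C:1, D:0, E:2
level(A) = 2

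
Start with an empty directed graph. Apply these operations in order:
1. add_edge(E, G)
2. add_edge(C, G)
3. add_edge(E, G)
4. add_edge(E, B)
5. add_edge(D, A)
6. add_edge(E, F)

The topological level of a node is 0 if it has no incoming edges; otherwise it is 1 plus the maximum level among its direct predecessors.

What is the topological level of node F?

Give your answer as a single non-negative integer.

Answer: 1

Derivation:
Op 1: add_edge(E, G). Edges now: 1
Op 2: add_edge(C, G). Edges now: 2
Op 3: add_edge(E, G) (duplicate, no change). Edges now: 2
Op 4: add_edge(E, B). Edges now: 3
Op 5: add_edge(D, A). Edges now: 4
Op 6: add_edge(E, F). Edges now: 5
Compute levels (Kahn BFS):
  sources (in-degree 0): C, D, E
  process C: level=0
    C->G: in-degree(G)=1, level(G)>=1
  process D: level=0
    D->A: in-degree(A)=0, level(A)=1, enqueue
  process E: level=0
    E->B: in-degree(B)=0, level(B)=1, enqueue
    E->F: in-degree(F)=0, level(F)=1, enqueue
    E->G: in-degree(G)=0, level(G)=1, enqueue
  process A: level=1
  process B: level=1
  process F: level=1
  process G: level=1
All levels: A:1, B:1, C:0, D:0, E:0, F:1, G:1
level(F) = 1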